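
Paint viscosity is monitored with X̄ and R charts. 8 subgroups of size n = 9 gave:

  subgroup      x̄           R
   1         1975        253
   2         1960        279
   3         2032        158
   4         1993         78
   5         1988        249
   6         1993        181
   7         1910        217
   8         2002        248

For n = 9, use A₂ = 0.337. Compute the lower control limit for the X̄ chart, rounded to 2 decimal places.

X̄̄ = (1975 + 1960 + 2032 + 1993 + 1988 + 1993 + 1910 + 2002) / 8 = 15853.0000 / 8 = 1981.6250
R̄ = (253 + 279 + 158 + 78 + 249 + 181 + 217 + 248) / 8 = 1663.0000 / 8 = 207.8750
LCL = X̄̄ − A₂·R̄ = 1981.6250 − 0.337 × 207.8750 = 1911.5711

1911.57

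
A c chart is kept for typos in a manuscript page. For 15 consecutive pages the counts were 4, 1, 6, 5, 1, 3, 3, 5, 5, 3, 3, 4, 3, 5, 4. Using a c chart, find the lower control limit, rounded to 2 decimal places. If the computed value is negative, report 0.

c̄ = (4 + 1 + 6 + 5 + 1 + 3 + 3 + 5 + 5 + 3 + 3 + 4 + 3 + 5 + 4) / 15 = 55 / 15 = 3.6667
LCL = c̄ − 3√c̄ = 3.6667 − 3 × 1.9149 = -2.0779 → 0 (cannot be negative)

0.00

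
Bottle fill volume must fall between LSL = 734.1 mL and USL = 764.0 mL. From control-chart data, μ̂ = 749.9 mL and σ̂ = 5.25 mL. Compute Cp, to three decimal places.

Cp = (USL − LSL) / (6σ̂) = (764.0 − 734.1) / (6 × 5.25) = 29.9000 / 31.5000 = 0.9492

0.949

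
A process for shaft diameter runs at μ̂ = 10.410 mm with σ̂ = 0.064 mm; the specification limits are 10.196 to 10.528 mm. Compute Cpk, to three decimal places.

Cpu = (USL − μ̂) / (3σ̂) = (10.528 − 10.410) / (3 × 0.064) = 0.6146; Cpl = (μ̂ − LSL) / (3σ̂) = (10.410 − 10.196) / (3 × 0.064) = 1.1146; Cpk = min(Cpu, Cpl) = 0.6146

0.615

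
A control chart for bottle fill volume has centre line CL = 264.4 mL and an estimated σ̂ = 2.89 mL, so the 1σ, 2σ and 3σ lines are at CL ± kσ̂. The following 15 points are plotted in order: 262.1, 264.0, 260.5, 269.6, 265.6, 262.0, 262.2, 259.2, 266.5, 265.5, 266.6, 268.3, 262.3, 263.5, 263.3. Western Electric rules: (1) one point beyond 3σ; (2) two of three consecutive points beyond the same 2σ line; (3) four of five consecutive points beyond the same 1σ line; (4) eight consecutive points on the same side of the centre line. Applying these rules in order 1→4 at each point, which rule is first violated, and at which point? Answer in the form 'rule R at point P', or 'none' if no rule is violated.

Zone of each point (C = within 1σ̂, B = 1σ̂–2σ̂, A = 2σ̂–3σ̂, * = beyond 3σ̂; sign = side of CL): 1:-C, 2:-C, 3:-B, 4:+B, 5:+C, 6:-C, 7:-C, 8:-B, 9:+C, 10:+C, 11:+C, 12:+B, 13:-C, 14:-C, 15:-C
No rule fires across all 15 points.

none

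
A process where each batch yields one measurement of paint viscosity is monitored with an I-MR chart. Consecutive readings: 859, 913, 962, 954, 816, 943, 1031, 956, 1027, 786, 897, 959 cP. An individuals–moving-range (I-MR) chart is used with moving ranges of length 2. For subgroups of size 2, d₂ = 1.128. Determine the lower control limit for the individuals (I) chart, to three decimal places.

X̄ = (859 + 913 + 962 + 954 + 816 + 943 + 1031 + 956 + 1027 + 786 + 897 + 959) / 12 = 925.2500
Moving ranges: 54, 49, 8, 138, 127, 88, 75, 71, 241, 111, 62; M̄R̄ = 1024.0000 / 11 = 93.0909
LCL = X̄ − 3·M̄R̄/d₂ = 925.2500 − 3 × 93.0909 / 1.128 = 677.6678

677.668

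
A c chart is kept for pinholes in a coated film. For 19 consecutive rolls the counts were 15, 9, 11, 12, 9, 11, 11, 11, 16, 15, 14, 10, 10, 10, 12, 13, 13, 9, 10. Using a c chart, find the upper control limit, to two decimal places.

c̄ = (15 + 9 + 11 + 12 + 9 + 11 + 11 + 11 + 16 + 15 + 14 + 10 + 10 + 10 + 12 + 13 + 13 + 9 + 10) / 19 = 221 / 19 = 11.6316
UCL = c̄ + 3√c̄ = 11.6316 + 3 × √11.6316 = 11.6316 + 3 × 3.4105 = 21.8631

21.86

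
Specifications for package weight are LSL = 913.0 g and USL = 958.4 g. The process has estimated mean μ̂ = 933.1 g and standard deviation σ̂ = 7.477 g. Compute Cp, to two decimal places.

1.01

Cp = (USL − LSL) / (6σ̂) = (958.4 − 913.0) / (6 × 7.477) = 45.4000 / 44.8620 = 1.0120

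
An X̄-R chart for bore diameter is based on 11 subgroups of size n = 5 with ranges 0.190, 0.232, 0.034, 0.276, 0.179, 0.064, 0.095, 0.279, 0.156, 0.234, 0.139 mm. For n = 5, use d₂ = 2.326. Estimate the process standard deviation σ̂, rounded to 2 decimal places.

0.07

R̄ = (0.190 + 0.232 + 0.034 + 0.276 + 0.179 + 0.064 + 0.095 + 0.279 + 0.156 + 0.234 + 0.139) / 11 = 0.1707
σ̂ = R̄ / d₂ = 0.1707 / 2.326 = 0.0734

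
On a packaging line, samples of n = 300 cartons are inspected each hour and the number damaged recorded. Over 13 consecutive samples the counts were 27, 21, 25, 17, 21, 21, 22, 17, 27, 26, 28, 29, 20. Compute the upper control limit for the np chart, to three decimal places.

37.021

p̄ = Σdᵢ / (k·n) = 301 / (13 × 300) = 0.07718
UCL = np̄ + 3·√(np̄(1−p̄)) = 23.1538 + 3 × √(23.1538×0.92282) = 23.1538 + 3 × 4.6224 = 37.0211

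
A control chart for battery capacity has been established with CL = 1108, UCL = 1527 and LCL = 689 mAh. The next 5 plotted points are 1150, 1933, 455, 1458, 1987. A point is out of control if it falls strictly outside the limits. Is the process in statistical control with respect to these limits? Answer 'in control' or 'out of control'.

out of control

Compare each point to [689, 1527]: sample 2 = 1933 > UCL; sample 3 = 455 < LCL; sample 5 = 1987 > UCL.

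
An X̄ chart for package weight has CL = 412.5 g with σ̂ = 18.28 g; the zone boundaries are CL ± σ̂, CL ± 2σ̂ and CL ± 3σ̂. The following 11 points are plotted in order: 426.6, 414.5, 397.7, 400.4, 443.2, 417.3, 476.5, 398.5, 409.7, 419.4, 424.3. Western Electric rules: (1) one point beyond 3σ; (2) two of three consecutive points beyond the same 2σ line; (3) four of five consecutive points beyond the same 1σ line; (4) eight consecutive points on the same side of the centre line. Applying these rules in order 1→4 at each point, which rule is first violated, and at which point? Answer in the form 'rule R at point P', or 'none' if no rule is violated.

Zone of each point (C = within 1σ̂, B = 1σ̂–2σ̂, A = 2σ̂–3σ̂, * = beyond 3σ̂; sign = side of CL): 1:+C, 2:+C, 3:-C, 4:-C, 5:+B, 6:+C, 7:+*, 8:-C, 9:-C, 10:+C, 11:+C
Rule 1 (one point beyond the 3σ limits) is satisfied at point 7.

rule 1 at point 7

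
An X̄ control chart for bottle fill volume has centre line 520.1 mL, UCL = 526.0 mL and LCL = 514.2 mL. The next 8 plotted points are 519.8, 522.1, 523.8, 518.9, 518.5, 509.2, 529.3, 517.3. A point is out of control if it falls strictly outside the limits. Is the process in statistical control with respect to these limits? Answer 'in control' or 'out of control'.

Compare each point to [514.2, 526.0]: sample 6 = 509.2 < LCL; sample 7 = 529.3 > UCL.

out of control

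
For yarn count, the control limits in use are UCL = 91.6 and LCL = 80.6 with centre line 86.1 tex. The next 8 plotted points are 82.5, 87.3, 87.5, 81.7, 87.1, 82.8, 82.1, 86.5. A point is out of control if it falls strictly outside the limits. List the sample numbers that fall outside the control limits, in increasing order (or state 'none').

All 8 points lie within [80.6, 91.6].

none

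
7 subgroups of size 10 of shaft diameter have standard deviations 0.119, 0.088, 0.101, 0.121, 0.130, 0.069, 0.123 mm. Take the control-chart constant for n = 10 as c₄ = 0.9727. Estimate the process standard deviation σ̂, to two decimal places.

s̄ = (0.119 + 0.088 + 0.101 + 0.121 + 0.130 + 0.069 + 0.123) / 7 = 0.1073
σ̂ = s̄ / c₄ = 0.1073 / 0.9727 = 0.1103

0.11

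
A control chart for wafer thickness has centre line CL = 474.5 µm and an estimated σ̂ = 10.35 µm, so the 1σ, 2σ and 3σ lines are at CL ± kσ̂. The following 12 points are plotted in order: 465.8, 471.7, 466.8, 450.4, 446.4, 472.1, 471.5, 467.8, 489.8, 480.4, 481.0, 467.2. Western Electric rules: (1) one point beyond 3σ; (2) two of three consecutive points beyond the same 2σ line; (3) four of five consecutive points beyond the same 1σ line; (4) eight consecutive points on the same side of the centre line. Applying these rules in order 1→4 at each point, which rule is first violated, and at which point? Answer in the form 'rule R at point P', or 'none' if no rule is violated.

rule 2 at point 5

Zone of each point (C = within 1σ̂, B = 1σ̂–2σ̂, A = 2σ̂–3σ̂, * = beyond 3σ̂; sign = side of CL): 1:-C, 2:-C, 3:-C, 4:-A, 5:-A, 6:-C, 7:-C, 8:-C, 9:+B, 10:+C, 11:+C, 12:-C
Rule 2 (two of three consecutive points beyond the same 2σ limit) is satisfied at point 5.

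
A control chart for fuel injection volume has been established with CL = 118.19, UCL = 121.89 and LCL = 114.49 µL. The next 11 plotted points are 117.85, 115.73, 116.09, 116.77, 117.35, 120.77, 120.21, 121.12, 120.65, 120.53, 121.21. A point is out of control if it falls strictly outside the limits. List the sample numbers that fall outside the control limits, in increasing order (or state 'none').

All 11 points lie within [114.49, 121.89].

none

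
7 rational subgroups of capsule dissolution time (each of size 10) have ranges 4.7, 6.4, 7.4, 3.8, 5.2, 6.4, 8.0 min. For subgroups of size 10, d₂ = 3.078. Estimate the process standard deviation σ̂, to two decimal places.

1.94

R̄ = (4.7 + 6.4 + 7.4 + 3.8 + 5.2 + 6.4 + 8.0) / 7 = 5.9857
σ̂ = R̄ / d₂ = 5.9857 / 3.078 = 1.9447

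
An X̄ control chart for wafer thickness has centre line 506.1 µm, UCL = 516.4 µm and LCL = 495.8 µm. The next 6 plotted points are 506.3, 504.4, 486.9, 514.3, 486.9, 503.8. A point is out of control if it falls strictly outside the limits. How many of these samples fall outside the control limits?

2

Compare each point to [495.8, 516.4]: sample 3 = 486.9 < LCL; sample 5 = 486.9 < LCL.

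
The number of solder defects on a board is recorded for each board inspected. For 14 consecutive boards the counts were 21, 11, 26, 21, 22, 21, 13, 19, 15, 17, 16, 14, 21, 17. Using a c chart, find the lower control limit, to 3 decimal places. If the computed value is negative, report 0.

c̄ = (21 + 11 + 26 + 21 + 22 + 21 + 13 + 19 + 15 + 17 + 16 + 14 + 21 + 17) / 14 = 254 / 14 = 18.1429
LCL = c̄ − 3√c̄ = 18.1429 − 3 × 4.2594 = 5.3645

5.365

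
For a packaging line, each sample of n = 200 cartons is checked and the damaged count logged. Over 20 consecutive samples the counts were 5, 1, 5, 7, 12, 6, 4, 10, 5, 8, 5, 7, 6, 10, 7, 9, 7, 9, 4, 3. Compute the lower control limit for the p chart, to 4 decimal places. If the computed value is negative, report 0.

0.0000

p̄ = Σdᵢ / (k·n) = 130 / (20 × 200) = 0.03250
LCL = p̄ − 3·√(p̄(1−p̄)/n) = 0.03250 − 3 × 0.01254 = -0.00512 → 0 (negative, so LCL = 0)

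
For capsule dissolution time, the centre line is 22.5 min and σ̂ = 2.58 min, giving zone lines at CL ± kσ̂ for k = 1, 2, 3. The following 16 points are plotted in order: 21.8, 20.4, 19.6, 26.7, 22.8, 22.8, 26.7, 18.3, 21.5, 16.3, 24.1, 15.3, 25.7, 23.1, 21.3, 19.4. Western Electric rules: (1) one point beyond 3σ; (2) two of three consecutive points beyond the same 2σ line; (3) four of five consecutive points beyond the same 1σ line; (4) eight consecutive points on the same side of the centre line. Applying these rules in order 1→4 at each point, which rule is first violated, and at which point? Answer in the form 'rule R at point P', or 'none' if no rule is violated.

rule 2 at point 12

Zone of each point (C = within 1σ̂, B = 1σ̂–2σ̂, A = 2σ̂–3σ̂, * = beyond 3σ̂; sign = side of CL): 1:-C, 2:-C, 3:-B, 4:+B, 5:+C, 6:+C, 7:+B, 8:-B, 9:-C, 10:-A, 11:+C, 12:-A, 13:+B, 14:+C, 15:-C, 16:-B
Rule 2 (two of three consecutive points beyond the same 2σ limit) is satisfied at point 12.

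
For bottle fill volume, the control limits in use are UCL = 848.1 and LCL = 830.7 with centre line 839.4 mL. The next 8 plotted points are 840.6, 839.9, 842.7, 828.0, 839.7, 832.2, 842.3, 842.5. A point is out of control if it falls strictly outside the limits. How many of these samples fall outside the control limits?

Compare each point to [830.7, 848.1]: sample 4 = 828.0 < LCL.

1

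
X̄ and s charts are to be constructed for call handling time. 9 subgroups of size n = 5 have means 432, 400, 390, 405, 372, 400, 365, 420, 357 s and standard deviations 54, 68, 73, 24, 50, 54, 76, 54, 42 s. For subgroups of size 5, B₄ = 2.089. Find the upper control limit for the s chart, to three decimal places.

114.895

s̄ = (54 + 68 + 73 + 24 + 50 + 54 + 76 + 54 + 42) / 9 = 55.0000
UCL_s = B₄·s̄ = 2.089 × 55.0000 = 114.8950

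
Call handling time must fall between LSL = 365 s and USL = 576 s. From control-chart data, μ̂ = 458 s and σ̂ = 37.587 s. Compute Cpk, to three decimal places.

Cpu = (USL − μ̂) / (3σ̂) = (576 − 458) / (3 × 37.587) = 1.0465; Cpl = (μ̂ − LSL) / (3σ̂) = (458 − 365) / (3 × 37.587) = 0.8248; Cpk = min(Cpu, Cpl) = 0.8248

0.825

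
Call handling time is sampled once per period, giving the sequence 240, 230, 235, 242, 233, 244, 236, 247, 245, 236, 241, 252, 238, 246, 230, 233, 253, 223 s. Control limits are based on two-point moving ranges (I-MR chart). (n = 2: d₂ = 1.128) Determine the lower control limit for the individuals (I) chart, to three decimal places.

211.107

X̄ = (240 + 230 + 235 + 242 + 233 + 244 + 236 + 247 + 245 + 236 + 241 + 252 + 238 + 246 + 230 + 233 + 253 + 223) / 18 = 239.1111
Moving ranges: 10, 5, 7, 9, 11, 8, 11, 2, 9, 5, 11, 14, 8, 16, 3, 20, 30; M̄R̄ = 179.0000 / 17 = 10.5294
LCL = X̄ − 3·M̄R̄/d₂ = 239.1111 − 3 × 10.5294 / 1.128 = 211.1074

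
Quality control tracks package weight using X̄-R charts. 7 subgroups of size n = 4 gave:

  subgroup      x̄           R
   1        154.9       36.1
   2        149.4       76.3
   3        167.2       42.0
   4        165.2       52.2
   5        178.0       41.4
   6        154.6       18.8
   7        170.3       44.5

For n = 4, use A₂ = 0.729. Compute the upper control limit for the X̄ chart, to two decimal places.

195.22

X̄̄ = (154.9 + 149.4 + 167.2 + 165.2 + 178.0 + 154.6 + 170.3) / 7 = 1139.6000 / 7 = 162.8000
R̄ = (36.1 + 76.3 + 42.0 + 52.2 + 41.4 + 18.8 + 44.5) / 7 = 311.3000 / 7 = 44.4714
UCL = X̄̄ + A₂·R̄ = 162.8000 + 0.729 × 44.4714 = 195.2197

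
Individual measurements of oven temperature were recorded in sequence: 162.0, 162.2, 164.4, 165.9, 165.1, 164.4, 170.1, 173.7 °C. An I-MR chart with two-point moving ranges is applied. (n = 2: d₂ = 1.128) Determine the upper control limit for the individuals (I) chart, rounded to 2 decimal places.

171.56

X̄ = (162.0 + 162.2 + 164.4 + 165.9 + 165.1 + 164.4 + 170.1 + 173.7) / 8 = 165.9750
Moving ranges: 0.2, 2.2, 1.5, 0.8, 0.7, 5.7, 3.6; M̄R̄ = 14.7000 / 7 = 2.1000
UCL = X̄ + 3·M̄R̄/d₂ = 165.9750 + 3 × 2.1000 / 1.128 = 171.5601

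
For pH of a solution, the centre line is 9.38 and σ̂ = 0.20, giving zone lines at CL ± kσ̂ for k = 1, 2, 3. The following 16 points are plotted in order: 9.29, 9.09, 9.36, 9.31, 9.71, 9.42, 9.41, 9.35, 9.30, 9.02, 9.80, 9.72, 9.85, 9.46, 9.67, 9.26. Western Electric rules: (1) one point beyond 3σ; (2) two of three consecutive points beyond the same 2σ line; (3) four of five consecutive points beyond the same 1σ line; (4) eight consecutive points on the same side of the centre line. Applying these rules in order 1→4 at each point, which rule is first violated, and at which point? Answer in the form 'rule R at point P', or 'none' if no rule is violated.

Zone of each point (C = within 1σ̂, B = 1σ̂–2σ̂, A = 2σ̂–3σ̂, * = beyond 3σ̂; sign = side of CL): 1:-C, 2:-B, 3:-C, 4:-C, 5:+B, 6:+C, 7:+C, 8:-C, 9:-C, 10:-B, 11:+A, 12:+B, 13:+A, 14:+C, 15:+B, 16:-C
Rule 2 (two of three consecutive points beyond the same 2σ limit) is satisfied at point 13.

rule 2 at point 13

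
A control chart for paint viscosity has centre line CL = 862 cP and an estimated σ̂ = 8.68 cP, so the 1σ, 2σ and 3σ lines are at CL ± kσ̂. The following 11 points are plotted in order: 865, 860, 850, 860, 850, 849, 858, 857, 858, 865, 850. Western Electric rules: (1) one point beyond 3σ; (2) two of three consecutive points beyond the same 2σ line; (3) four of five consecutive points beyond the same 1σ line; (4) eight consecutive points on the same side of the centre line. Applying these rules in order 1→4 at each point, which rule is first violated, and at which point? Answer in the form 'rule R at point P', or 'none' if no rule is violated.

Zone of each point (C = within 1σ̂, B = 1σ̂–2σ̂, A = 2σ̂–3σ̂, * = beyond 3σ̂; sign = side of CL): 1:+C, 2:-C, 3:-B, 4:-C, 5:-B, 6:-B, 7:-C, 8:-C, 9:-C, 10:+C, 11:-B
Rule 4 (eight consecutive points on the same side of the centre line) is satisfied at point 9.

rule 4 at point 9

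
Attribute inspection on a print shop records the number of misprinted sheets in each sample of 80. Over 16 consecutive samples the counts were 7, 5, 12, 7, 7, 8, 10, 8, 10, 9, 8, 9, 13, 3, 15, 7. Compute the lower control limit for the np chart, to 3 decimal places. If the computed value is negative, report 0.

p̄ = Σdᵢ / (k·n) = 138 / (16 × 80) = 0.10781
LCL = np̄ − 3·√(np̄(1−p̄)) = 8.6250 − 3 × 2.7740 = 0.3030

0.303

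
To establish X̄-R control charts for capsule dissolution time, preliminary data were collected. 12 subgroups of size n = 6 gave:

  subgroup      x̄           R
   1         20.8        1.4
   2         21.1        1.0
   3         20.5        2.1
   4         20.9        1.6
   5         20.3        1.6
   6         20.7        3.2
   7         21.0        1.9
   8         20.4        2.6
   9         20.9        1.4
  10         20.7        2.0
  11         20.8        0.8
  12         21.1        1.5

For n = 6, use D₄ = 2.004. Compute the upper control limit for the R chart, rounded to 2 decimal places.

3.52

R̄ = (1.4 + 1.0 + 2.1 + 1.6 + 1.6 + 3.2 + 1.9 + 2.6 + 1.4 + 2.0 + 0.8 + 1.5) / 12 = 21.1000 / 12 = 1.7583
UCL_R = D₄·R̄ = 2.004 × 1.7583 = 3.5237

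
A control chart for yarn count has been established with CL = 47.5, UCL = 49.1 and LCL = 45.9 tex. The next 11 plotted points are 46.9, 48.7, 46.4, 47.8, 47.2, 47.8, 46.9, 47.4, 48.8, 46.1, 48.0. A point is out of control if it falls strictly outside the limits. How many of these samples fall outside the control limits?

All 11 points lie within [45.9, 49.1].

0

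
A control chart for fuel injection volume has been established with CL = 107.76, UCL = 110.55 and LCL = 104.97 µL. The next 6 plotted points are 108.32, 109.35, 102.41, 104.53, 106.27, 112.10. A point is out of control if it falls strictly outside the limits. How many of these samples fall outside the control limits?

3

Compare each point to [104.97, 110.55]: sample 3 = 102.41 < LCL; sample 4 = 104.53 < LCL; sample 6 = 112.10 > UCL.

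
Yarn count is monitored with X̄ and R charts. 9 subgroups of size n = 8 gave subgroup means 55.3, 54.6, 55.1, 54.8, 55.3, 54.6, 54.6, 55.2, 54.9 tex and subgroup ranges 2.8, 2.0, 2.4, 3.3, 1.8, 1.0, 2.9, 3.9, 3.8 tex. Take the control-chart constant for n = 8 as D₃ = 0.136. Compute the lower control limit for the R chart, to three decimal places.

0.361

R̄ = (2.8 + 2.0 + 2.4 + 3.3 + 1.8 + 1.0 + 2.9 + 3.9 + 3.8) / 9 = 23.9000 / 9 = 2.6556
LCL_R = D₃·R̄ = 0.136 × 2.6556 = 0.3612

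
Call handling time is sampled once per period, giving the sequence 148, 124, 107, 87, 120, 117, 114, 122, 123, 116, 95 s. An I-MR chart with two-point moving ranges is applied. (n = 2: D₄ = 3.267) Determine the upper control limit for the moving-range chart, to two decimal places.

Moving ranges: 24, 17, 20, 33, 3, 3, 8, 1, 7, 21; M̄R̄ = 137.0000 / 10 = 13.7000
UCL_MR = D₄·M̄R̄ = 3.267 × 13.7000 = 44.7579

44.76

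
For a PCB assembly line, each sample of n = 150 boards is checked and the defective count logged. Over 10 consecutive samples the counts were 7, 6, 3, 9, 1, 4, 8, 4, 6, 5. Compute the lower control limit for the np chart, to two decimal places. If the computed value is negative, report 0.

0.00

p̄ = Σdᵢ / (k·n) = 53 / (10 × 150) = 0.03533
LCL = np̄ − 3·√(np̄(1−p̄)) = 5.3000 − 3 × 2.2611 = -1.4834 → 0 (negative, so LCL = 0)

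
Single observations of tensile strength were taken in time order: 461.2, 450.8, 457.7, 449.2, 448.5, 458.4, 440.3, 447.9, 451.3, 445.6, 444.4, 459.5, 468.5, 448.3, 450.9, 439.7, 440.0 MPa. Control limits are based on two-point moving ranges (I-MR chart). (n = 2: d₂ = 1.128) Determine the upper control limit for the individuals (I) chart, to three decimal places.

472.460

X̄ = (461.2 + 450.8 + 457.7 + 449.2 + 448.5 + 458.4 + 440.3 + 447.9 + 451.3 + 445.6 + 444.4 + 459.5 + 468.5 + 448.3 + 450.9 + 439.7 + 440.0) / 17 = 450.7176
Moving ranges: 10.4, 6.9, 8.5, 0.7, 9.9, 18.1, 7.6, 3.4, 5.7, 1.2, 15.1, 9.0, 20.2, 2.6, 11.2, 0.3; M̄R̄ = 130.8000 / 16 = 8.1750
UCL = X̄ + 3·M̄R̄/d₂ = 450.7176 + 3 × 8.1750 / 1.128 = 472.4597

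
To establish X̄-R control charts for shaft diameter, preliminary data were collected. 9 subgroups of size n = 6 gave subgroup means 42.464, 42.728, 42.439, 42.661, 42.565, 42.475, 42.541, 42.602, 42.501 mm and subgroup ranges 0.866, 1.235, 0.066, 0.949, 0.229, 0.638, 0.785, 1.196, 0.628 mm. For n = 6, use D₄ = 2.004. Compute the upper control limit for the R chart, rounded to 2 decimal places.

1.47

R̄ = (0.866 + 1.235 + 0.066 + 0.949 + 0.229 + 0.638 + 0.785 + 1.196 + 0.628) / 9 = 6.5920 / 9 = 0.7324
UCL_R = D₄·R̄ = 2.004 × 0.7324 = 1.4678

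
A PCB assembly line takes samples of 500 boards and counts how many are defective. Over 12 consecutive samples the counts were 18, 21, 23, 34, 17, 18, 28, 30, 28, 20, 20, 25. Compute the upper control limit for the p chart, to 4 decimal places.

p̄ = Σdᵢ / (k·n) = 282 / (12 × 500) = 0.04700
UCL = p̄ + 3·√(p̄(1−p̄)/n) = 0.04700 + 3 × √(0.04700×0.95300/500) = 0.04700 + 3 × 0.00946 = 0.07539

0.0754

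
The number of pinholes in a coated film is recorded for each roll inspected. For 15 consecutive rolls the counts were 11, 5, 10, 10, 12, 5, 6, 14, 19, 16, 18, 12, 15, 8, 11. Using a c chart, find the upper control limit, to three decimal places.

c̄ = (11 + 5 + 10 + 10 + 12 + 5 + 6 + 14 + 19 + 16 + 18 + 12 + 15 + 8 + 11) / 15 = 172 / 15 = 11.4667
UCL = c̄ + 3√c̄ = 11.4667 + 3 × √11.4667 = 11.4667 + 3 × 3.3862 = 21.6254

21.625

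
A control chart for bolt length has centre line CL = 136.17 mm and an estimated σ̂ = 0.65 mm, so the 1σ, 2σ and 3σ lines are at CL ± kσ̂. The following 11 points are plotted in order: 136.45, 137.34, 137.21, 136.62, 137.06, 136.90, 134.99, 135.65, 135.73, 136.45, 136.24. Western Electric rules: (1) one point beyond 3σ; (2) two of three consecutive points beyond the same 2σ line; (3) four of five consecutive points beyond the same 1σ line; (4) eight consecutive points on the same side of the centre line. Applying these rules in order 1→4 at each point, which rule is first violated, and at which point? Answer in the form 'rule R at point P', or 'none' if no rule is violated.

rule 3 at point 6

Zone of each point (C = within 1σ̂, B = 1σ̂–2σ̂, A = 2σ̂–3σ̂, * = beyond 3σ̂; sign = side of CL): 1:+C, 2:+B, 3:+B, 4:+C, 5:+B, 6:+B, 7:-B, 8:-C, 9:-C, 10:+C, 11:+C
Rule 3 (four of five consecutive points beyond the same 1σ limit) is satisfied at point 6.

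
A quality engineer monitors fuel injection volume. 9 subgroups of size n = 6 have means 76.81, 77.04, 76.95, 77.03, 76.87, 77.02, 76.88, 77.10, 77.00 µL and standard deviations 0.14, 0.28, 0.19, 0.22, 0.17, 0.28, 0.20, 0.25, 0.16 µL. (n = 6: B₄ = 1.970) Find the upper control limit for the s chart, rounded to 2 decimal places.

s̄ = (0.14 + 0.28 + 0.19 + 0.22 + 0.17 + 0.28 + 0.20 + 0.25 + 0.16) / 9 = 0.2100
UCL_s = B₄·s̄ = 1.970 × 0.2100 = 0.4137

0.41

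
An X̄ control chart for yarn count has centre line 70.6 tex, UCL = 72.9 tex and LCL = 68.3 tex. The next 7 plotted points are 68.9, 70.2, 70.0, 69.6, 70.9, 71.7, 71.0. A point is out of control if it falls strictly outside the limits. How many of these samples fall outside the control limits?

0

All 7 points lie within [68.3, 72.9].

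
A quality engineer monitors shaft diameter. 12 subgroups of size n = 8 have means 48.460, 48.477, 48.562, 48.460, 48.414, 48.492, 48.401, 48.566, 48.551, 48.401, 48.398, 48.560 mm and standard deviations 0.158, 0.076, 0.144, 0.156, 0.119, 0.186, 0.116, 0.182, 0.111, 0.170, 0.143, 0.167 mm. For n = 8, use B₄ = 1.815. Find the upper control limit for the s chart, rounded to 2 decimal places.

0.26

s̄ = (0.158 + 0.076 + 0.144 + 0.156 + 0.119 + 0.186 + 0.116 + 0.182 + 0.111 + 0.170 + 0.143 + 0.167) / 12 = 0.1440
UCL_s = B₄·s̄ = 1.815 × 0.1440 = 0.2614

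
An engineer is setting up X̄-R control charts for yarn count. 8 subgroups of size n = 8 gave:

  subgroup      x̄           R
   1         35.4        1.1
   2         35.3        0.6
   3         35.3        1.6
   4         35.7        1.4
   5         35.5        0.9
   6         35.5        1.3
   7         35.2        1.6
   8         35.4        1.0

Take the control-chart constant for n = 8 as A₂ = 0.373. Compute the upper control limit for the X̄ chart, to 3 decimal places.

35.855

X̄̄ = (35.4 + 35.3 + 35.3 + 35.7 + 35.5 + 35.5 + 35.2 + 35.4) / 8 = 283.3000 / 8 = 35.4125
R̄ = (1.1 + 0.6 + 1.6 + 1.4 + 0.9 + 1.3 + 1.6 + 1.0) / 8 = 9.5000 / 8 = 1.1875
UCL = X̄̄ + A₂·R̄ = 35.4125 + 0.373 × 1.1875 = 35.8554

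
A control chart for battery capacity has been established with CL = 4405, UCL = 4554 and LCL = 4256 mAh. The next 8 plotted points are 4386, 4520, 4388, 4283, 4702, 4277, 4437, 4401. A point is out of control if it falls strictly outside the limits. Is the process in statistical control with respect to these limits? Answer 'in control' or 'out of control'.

Compare each point to [4256, 4554]: sample 5 = 4702 > UCL.

out of control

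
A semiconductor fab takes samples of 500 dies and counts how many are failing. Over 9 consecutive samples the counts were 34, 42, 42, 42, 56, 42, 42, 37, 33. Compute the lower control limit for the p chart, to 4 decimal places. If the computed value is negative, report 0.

0.0454

p̄ = Σdᵢ / (k·n) = 370 / (9 × 500) = 0.08222
LCL = p̄ − 3·√(p̄(1−p̄)/n) = 0.08222 − 3 × 0.01229 = 0.04537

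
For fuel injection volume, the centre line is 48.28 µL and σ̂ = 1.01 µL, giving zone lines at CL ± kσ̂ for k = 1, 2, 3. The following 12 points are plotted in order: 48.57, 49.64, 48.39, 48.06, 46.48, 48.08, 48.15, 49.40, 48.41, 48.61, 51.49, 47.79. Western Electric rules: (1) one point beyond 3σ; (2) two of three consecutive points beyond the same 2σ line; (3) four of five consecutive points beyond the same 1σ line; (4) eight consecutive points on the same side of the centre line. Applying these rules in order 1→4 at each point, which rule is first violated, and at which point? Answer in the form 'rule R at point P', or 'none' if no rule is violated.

Zone of each point (C = within 1σ̂, B = 1σ̂–2σ̂, A = 2σ̂–3σ̂, * = beyond 3σ̂; sign = side of CL): 1:+C, 2:+B, 3:+C, 4:-C, 5:-B, 6:-C, 7:-C, 8:+B, 9:+C, 10:+C, 11:+*, 12:-C
Rule 1 (one point beyond the 3σ limits) is satisfied at point 11.

rule 1 at point 11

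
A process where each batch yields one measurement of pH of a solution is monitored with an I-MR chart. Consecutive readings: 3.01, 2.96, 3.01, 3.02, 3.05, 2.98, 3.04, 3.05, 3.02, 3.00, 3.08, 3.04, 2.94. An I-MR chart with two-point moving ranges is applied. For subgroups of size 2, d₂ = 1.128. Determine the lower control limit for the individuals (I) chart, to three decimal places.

2.893

X̄ = (3.01 + 2.96 + 3.01 + 3.02 + 3.05 + 2.98 + 3.04 + 3.05 + 3.02 + 3.00 + 3.08 + 3.04 + 2.94) / 13 = 3.0154
Moving ranges: 0.05, 0.05, 0.01, 0.03, 0.07, 0.06, 0.01, 0.03, 0.02, 0.08, 0.04, 0.10; M̄R̄ = 0.5500 / 12 = 0.0458
LCL = X̄ − 3·M̄R̄/d₂ = 3.0154 − 3 × 0.0458 / 1.128 = 2.8935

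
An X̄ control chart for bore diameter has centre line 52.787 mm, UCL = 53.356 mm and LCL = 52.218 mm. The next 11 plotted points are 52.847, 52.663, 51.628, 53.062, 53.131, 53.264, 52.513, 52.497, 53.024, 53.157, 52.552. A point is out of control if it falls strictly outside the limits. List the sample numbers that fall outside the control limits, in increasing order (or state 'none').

3

Compare each point to [52.218, 53.356]: sample 3 = 51.628 < LCL.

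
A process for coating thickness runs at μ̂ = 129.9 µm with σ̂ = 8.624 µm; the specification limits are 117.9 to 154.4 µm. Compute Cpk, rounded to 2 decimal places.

0.46

Cpu = (USL − μ̂) / (3σ̂) = (154.4 − 129.9) / (3 × 8.624) = 0.9470; Cpl = (μ̂ − LSL) / (3σ̂) = (129.9 − 117.9) / (3 × 8.624) = 0.4638; Cpk = min(Cpu, Cpl) = 0.4638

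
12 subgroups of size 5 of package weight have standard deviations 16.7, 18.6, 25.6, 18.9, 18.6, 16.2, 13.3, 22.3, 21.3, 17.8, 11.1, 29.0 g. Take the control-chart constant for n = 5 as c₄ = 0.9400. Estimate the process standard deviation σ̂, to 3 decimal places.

20.337

s̄ = (16.7 + 18.6 + 25.6 + 18.9 + 18.6 + 16.2 + 13.3 + 22.3 + 21.3 + 17.8 + 11.1 + 29.0) / 12 = 19.1167
σ̂ = s̄ / c₄ = 19.1167 / 0.9400 = 20.3369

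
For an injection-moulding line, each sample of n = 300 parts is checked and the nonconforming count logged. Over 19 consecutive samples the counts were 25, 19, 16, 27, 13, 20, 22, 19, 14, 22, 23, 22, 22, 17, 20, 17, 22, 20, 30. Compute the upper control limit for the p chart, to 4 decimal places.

p̄ = Σdᵢ / (k·n) = 390 / (19 × 300) = 0.06842
UCL = p̄ + 3·√(p̄(1−p̄)/n) = 0.06842 + 3 × √(0.06842×0.93158/300) = 0.06842 + 3 × 0.01458 = 0.11215

0.1121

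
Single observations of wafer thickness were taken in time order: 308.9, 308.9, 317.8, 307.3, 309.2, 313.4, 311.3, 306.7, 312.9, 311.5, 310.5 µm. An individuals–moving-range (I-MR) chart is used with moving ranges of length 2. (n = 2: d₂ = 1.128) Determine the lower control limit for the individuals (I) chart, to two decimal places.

299.91

X̄ = (308.9 + 308.9 + 317.8 + 307.3 + 309.2 + 313.4 + 311.3 + 306.7 + 312.9 + 311.5 + 310.5) / 11 = 310.7636
Moving ranges: 0.0, 8.9, 10.5, 1.9, 4.2, 2.1, 4.6, 6.2, 1.4, 1.0; M̄R̄ = 40.8000 / 10 = 4.0800
LCL = X̄ − 3·M̄R̄/d₂ = 310.7636 − 3 × 4.0800 / 1.128 = 299.9126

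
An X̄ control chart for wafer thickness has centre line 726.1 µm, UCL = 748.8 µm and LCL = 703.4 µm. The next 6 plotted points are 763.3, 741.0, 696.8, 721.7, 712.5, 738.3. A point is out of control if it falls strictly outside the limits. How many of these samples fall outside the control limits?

2

Compare each point to [703.4, 748.8]: sample 1 = 763.3 > UCL; sample 3 = 696.8 < LCL.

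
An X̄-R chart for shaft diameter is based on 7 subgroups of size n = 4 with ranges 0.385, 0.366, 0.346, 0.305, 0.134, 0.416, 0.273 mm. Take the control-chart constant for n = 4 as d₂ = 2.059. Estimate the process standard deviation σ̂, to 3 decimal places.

R̄ = (0.385 + 0.366 + 0.346 + 0.305 + 0.134 + 0.416 + 0.273) / 7 = 0.3179
σ̂ = R̄ / d₂ = 0.3179 / 2.059 = 0.1544

0.154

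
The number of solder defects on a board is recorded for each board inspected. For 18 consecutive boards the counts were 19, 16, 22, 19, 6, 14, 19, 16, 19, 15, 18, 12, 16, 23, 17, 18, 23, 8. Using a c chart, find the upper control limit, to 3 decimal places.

28.914

c̄ = (19 + 16 + 22 + 19 + 6 + 14 + 19 + 16 + 19 + 15 + 18 + 12 + 16 + 23 + 17 + 18 + 23 + 8) / 18 = 300 / 18 = 16.6667
UCL = c̄ + 3√c̄ = 16.6667 + 3 × √16.6667 = 16.6667 + 3 × 4.0825 = 28.9141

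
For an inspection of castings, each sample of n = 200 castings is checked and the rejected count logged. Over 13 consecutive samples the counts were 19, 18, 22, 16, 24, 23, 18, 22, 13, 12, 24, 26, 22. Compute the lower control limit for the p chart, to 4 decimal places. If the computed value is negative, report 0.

p̄ = Σdᵢ / (k·n) = 259 / (13 × 200) = 0.09962
LCL = p̄ − 3·√(p̄(1−p̄)/n) = 0.09962 − 3 × 0.02118 = 0.03608

0.0361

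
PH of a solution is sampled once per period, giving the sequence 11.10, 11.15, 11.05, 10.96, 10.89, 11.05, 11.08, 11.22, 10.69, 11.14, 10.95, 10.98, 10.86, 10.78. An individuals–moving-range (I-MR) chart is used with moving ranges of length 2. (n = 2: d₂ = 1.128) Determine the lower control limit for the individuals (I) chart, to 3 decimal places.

X̄ = (11.10 + 11.15 + 11.05 + 10.96 + 10.89 + 11.05 + 11.08 + 11.22 + 10.69 + 11.14 + 10.95 + 10.98 + 10.86 + 10.78) / 14 = 10.9929
Moving ranges: 0.05, 0.10, 0.09, 0.07, 0.16, 0.03, 0.14, 0.53, 0.45, 0.19, 0.03, 0.12, 0.08; M̄R̄ = 2.0400 / 13 = 0.1569
LCL = X̄ − 3·M̄R̄/d₂ = 10.9929 − 3 × 0.1569 / 1.128 = 10.5755

10.576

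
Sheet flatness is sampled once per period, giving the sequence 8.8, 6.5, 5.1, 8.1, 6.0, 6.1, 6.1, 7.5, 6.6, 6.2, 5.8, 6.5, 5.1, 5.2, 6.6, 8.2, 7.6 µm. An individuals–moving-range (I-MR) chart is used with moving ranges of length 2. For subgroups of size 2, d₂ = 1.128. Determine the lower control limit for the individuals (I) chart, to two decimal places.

X̄ = (8.8 + 6.5 + 5.1 + 8.1 + 6.0 + 6.1 + 6.1 + 7.5 + 6.6 + 6.2 + 5.8 + 6.5 + 5.1 + 5.2 + 6.6 + 8.2 + 7.6) / 17 = 6.5882
Moving ranges: 2.3, 1.4, 3.0, 2.1, 0.1, 0.0, 1.4, 0.9, 0.4, 0.4, 0.7, 1.4, 0.1, 1.4, 1.6, 0.6; M̄R̄ = 17.8000 / 16 = 1.1125
LCL = X̄ − 3·M̄R̄/d₂ = 6.5882 − 3 × 1.1125 / 1.128 = 3.6295

3.63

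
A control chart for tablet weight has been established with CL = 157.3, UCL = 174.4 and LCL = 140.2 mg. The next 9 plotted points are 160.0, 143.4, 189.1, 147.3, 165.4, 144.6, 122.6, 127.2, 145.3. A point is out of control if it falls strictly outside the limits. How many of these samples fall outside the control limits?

3

Compare each point to [140.2, 174.4]: sample 3 = 189.1 > UCL; sample 7 = 122.6 < LCL; sample 8 = 127.2 < LCL.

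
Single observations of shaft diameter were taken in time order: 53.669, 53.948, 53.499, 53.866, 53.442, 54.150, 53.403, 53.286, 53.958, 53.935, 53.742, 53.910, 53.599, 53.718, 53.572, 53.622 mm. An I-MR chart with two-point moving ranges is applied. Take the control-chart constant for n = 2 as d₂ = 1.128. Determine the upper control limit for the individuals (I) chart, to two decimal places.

X̄ = (53.669 + 53.948 + 53.499 + 53.866 + 53.442 + 54.150 + 53.403 + 53.286 + 53.958 + 53.935 + 53.742 + 53.910 + 53.599 + 53.718 + 53.572 + 53.622) / 16 = 53.7074
Moving ranges: 0.279, 0.449, 0.367, 0.424, 0.708, 0.747, 0.117, 0.672, 0.023, 0.193, 0.168, 0.311, 0.119, 0.146, 0.050; M̄R̄ = 4.7730 / 15 = 0.3182
UCL = X̄ + 3·M̄R̄/d₂ = 53.7074 + 3 × 0.3182 / 1.128 = 54.5537

54.55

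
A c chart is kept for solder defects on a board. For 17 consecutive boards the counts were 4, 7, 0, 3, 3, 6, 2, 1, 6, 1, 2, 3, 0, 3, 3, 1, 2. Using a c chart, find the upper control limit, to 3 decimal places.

c̄ = (4 + 7 + 0 + 3 + 3 + 6 + 2 + 1 + 6 + 1 + 2 + 3 + 0 + 3 + 3 + 1 + 2) / 17 = 47 / 17 = 2.7647
UCL = c̄ + 3√c̄ = 2.7647 + 3 × √2.7647 = 2.7647 + 3 × 1.6627 = 7.7529

7.753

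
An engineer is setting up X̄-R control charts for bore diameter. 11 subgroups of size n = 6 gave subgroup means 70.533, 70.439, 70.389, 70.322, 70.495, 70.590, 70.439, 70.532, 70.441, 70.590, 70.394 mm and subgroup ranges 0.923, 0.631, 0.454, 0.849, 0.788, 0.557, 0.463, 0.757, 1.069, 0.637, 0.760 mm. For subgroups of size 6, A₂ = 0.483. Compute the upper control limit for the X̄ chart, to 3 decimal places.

70.816

X̄̄ = (70.533 + 70.439 + 70.389 + 70.322 + 70.495 + 70.590 + 70.439 + 70.532 + 70.441 + 70.590 + 70.394) / 11 = 775.1640 / 11 = 70.4695
R̄ = (0.923 + 0.631 + 0.454 + 0.849 + 0.788 + 0.557 + 0.463 + 0.757 + 1.069 + 0.637 + 0.760) / 11 = 7.8880 / 11 = 0.7171
UCL = X̄̄ + A₂·R̄ = 70.4695 + 0.483 × 0.7171 = 70.8158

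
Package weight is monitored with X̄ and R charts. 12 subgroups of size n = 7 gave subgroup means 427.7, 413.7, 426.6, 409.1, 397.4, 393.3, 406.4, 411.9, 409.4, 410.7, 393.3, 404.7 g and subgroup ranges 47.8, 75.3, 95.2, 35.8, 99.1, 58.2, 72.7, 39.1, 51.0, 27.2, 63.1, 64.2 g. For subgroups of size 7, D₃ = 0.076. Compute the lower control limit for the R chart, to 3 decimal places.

R̄ = (47.8 + 75.3 + 95.2 + 35.8 + 99.1 + 58.2 + 72.7 + 39.1 + 51.0 + 27.2 + 63.1 + 64.2) / 12 = 728.7000 / 12 = 60.7250
LCL_R = D₃·R̄ = 0.076 × 60.7250 = 4.6151

4.615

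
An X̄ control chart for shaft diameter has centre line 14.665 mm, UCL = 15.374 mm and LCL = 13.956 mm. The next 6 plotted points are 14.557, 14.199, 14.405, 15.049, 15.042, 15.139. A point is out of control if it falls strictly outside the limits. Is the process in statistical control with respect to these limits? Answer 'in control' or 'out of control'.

in control

All 6 points lie within [13.956, 15.374].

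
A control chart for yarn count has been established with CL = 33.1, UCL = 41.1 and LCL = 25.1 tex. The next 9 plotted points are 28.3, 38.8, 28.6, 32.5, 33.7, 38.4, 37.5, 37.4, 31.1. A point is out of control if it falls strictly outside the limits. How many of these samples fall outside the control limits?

All 9 points lie within [25.1, 41.1].

0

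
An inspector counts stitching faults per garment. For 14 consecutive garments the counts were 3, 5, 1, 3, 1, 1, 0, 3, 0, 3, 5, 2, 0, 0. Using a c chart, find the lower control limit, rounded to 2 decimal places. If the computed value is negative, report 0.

c̄ = (3 + 5 + 1 + 3 + 1 + 1 + 0 + 3 + 0 + 3 + 5 + 2 + 0 + 0) / 14 = 27 / 14 = 1.9286
LCL = c̄ − 3√c̄ = 1.9286 − 3 × 1.3887 = -2.2376 → 0 (cannot be negative)

0.00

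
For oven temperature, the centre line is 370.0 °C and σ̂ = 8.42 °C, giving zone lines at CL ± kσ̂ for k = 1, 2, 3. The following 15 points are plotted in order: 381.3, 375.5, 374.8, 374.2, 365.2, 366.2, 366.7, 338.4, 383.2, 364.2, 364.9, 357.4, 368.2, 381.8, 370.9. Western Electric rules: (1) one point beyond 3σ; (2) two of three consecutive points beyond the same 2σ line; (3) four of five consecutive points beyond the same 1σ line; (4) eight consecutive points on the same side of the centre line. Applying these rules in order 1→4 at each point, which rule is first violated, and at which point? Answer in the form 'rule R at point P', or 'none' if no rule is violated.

rule 1 at point 8

Zone of each point (C = within 1σ̂, B = 1σ̂–2σ̂, A = 2σ̂–3σ̂, * = beyond 3σ̂; sign = side of CL): 1:+B, 2:+C, 3:+C, 4:+C, 5:-C, 6:-C, 7:-C, 8:-*, 9:+B, 10:-C, 11:-C, 12:-B, 13:-C, 14:+B, 15:+C
Rule 1 (one point beyond the 3σ limits) is satisfied at point 8.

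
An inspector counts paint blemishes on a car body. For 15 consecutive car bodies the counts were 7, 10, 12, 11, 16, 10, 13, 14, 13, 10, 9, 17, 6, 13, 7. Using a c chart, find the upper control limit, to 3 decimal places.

c̄ = (7 + 10 + 12 + 11 + 16 + 10 + 13 + 14 + 13 + 10 + 9 + 17 + 6 + 13 + 7) / 15 = 168 / 15 = 11.2000
UCL = c̄ + 3√c̄ = 11.2000 + 3 × √11.2000 = 11.2000 + 3 × 3.3466 = 21.2399

21.240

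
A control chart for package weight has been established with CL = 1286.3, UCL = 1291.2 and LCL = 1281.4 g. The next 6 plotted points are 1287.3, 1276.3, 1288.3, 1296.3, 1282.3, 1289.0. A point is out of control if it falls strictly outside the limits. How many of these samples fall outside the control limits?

2

Compare each point to [1281.4, 1291.2]: sample 2 = 1276.3 < LCL; sample 4 = 1296.3 > UCL.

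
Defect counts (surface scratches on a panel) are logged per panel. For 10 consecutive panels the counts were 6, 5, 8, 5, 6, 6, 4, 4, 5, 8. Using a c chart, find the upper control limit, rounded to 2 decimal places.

c̄ = (6 + 5 + 8 + 5 + 6 + 6 + 4 + 4 + 5 + 8) / 10 = 57 / 10 = 5.7000
UCL = c̄ + 3√c̄ = 5.7000 + 3 × √5.7000 = 5.7000 + 3 × 2.3875 = 12.8624

12.86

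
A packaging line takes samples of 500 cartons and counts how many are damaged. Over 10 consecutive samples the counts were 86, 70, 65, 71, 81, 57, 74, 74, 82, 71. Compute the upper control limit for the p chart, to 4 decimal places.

p̄ = Σdᵢ / (k·n) = 731 / (10 × 500) = 0.14620
UCL = p̄ + 3·√(p̄(1−p̄)/n) = 0.14620 + 3 × √(0.14620×0.85380/500) = 0.14620 + 3 × 0.01580 = 0.19360

0.1936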